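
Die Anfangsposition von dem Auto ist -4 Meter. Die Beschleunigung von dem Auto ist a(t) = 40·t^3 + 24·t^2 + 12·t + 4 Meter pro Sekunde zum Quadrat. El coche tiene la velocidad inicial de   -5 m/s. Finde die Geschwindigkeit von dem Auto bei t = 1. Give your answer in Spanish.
Partiendo de la aceleración a(t) = 40·t^3 + 24·t^2 + 12·t + 4, tomamos 1 antiderivada. Integrando la aceleración y usando la condición inicial v(0) = -5, obtenemos v(t) = 10·t^4 + 8·t^3 + 6·t^2 + 4·t - 5. De la ecuación de la velocidad v(t) = 10·t^4 + 8·t^3 + 6·t^2 + 4·t - 5, sustituimos t = 1 para obtener v = 23.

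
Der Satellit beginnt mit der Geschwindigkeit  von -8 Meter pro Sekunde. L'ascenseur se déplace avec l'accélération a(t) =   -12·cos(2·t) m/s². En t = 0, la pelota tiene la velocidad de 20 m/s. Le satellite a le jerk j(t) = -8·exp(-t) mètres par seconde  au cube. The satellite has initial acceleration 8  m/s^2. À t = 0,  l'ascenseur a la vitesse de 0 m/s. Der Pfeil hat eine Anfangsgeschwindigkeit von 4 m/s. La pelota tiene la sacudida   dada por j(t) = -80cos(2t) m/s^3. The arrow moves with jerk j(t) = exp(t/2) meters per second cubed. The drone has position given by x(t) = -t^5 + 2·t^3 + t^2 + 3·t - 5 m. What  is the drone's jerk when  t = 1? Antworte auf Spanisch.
Para resolver esto, necesitamos tomar 3 derivadas de nuestra ecuación de la posición x(t) = -t^5 + 2·t^3 + t^2 + 3·t - 5. La derivada de la posición da la velocidad: v(t) = -5·t^4 + 6·t^2 + 2·t + 3. Derivando la velocidad, obtenemos la aceleración: a(t) = -20·t^3 + 12·t + 2. Tomando d/dt de a(t), encontramos j(t) = 12 - 60·t^2. Tenemos la sacudida j(t) = 12 - 60·t^2. Sustituyendo t = 1: j(1) = -48.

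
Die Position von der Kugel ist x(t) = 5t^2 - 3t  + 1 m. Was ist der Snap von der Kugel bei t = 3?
Um dies zu lösen, müssen wir 4 Ableitungen unserer Gleichung für die Position x(t) = 5·t^2 - 3·t + 1 nehmen. Die Ableitung von der Position ergibt die Geschwindigkeit: v(t) = 10·t - 3. Durch Ableiten von der Geschwindigkeit erhalten wir die Beschleunigung: a(t) = 10. Mit d/dt von a(t) finden wir j(t) = 0. Mit d/dt von j(t) finden wir s(t) = 0. Wir haben den Snap s(t) = 0. Durch Einsetzen von t = 3: s(3) = 0.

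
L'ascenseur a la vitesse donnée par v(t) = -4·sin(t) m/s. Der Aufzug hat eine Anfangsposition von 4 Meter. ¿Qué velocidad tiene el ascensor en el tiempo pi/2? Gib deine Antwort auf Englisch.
We have velocity v(t) = -4·sin(t). Substituting t = pi/2: v(pi/2) = -4.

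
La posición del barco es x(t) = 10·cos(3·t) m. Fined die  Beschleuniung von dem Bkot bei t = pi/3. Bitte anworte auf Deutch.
Wir müssen unsere Gleichung für die Position x(t) = 10·cos(3·t) 2-mal ableiten. Die Ableitung von der Position ergibt die Geschwindigkeit: v(t) = -30·sin(3·t). Die Ableitung von der Geschwindigkeit ergibt die Beschleunigung: a(t) = -90·cos(3·t). Aus der Gleichung für die Beschleunigung a(t) = -90·cos(3·t), setzen wir t = pi/3 ein und erhalten a = 90.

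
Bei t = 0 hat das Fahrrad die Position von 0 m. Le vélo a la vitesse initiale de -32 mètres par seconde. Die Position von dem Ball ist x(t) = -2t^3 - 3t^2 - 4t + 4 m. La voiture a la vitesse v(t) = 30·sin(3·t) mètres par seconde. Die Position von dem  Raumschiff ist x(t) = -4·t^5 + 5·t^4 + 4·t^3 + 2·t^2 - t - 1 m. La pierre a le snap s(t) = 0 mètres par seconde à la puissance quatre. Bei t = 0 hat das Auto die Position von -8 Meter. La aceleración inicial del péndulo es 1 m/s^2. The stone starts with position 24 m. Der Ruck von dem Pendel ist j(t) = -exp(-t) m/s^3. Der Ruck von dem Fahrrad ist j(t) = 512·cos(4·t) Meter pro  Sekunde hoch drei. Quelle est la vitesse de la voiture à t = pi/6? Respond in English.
From the given velocity equation v(t) = 30·sin(3·t), we substitute t = pi/6 to get v = 30.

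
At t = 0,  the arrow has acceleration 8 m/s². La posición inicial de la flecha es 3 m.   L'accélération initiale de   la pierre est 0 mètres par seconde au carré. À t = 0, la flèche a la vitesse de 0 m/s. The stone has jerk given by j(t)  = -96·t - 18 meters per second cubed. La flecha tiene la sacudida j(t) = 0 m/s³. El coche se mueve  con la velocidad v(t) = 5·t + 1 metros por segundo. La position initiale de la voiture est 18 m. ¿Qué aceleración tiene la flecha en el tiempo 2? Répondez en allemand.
Wir müssen unsere Gleichung für den Ruck j(t) = 0 1-mal integrieren. Das Integral von dem Ruck, mit a(0) = 8, ergibt die Beschleunigung: a(t) = 8. Wir haben die Beschleunigung a(t) = 8. Durch Einsetzen von t = 2: a(2) = 8.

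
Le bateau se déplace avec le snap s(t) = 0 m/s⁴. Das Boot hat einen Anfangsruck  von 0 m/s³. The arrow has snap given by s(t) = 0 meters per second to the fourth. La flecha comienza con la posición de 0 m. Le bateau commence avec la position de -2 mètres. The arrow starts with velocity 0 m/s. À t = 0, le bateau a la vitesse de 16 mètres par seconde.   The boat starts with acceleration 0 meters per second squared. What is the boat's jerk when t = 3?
Starting from snap s(t) = 0, we take 1 antiderivative. The integral of snap, with j(0) = 0, gives jerk: j(t) = 0. We have jerk j(t) = 0. Substituting t = 3: j(3) = 0.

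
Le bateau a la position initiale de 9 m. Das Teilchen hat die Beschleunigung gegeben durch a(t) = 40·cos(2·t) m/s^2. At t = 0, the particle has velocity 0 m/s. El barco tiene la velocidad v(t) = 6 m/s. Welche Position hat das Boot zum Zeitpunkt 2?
Wir müssen das Integral unserer Gleichung für die Geschwindigkeit v(t) = 6 1-mal finden. Durch Integration von der Geschwindigkeit und Verwendung der Anfangsbedingung x(0) = 9, erhalten wir x(t) = 6·t + 9. Mit x(t) = 6·t + 9 und Einsetzen von t = 2, finden wir x = 21.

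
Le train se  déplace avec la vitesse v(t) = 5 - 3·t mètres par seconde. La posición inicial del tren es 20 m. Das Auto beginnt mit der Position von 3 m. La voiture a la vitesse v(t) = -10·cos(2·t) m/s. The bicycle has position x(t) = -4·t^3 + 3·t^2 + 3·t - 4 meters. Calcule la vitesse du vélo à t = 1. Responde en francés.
Pour résoudre ceci, nous devons prendre 1 dérivée de notre équation de la position x(t) = -4·t^3 + 3·t^2 + 3·t - 4. En dérivant la position, nous obtenons la vitesse: v(t) = -12·t^2 + 6·t + 3. En utilisant v(t) = -12·t^2 + 6·t + 3 et en substituant t = 1, nous trouvons v = -3.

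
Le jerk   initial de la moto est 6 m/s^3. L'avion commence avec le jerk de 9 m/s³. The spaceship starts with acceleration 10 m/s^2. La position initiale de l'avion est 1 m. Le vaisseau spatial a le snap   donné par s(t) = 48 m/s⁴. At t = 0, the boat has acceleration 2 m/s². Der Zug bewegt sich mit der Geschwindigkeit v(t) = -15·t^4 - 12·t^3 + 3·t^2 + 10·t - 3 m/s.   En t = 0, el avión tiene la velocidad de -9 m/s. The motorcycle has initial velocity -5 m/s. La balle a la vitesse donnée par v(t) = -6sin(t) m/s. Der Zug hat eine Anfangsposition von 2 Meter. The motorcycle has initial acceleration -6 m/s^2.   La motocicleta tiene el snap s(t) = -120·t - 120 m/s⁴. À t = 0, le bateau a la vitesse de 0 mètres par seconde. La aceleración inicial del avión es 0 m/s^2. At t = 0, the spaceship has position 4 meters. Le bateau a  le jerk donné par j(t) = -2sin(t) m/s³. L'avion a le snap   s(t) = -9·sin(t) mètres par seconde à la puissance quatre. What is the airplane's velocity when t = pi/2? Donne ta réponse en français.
Pour résoudre ceci, nous devons prendre 3 primitives de notre équation du snap s(t) = -9·sin(t). En prenant ∫s(t)dt et en appliquant j(0) = 9, nous trouvons j(t) = 9·cos(t). La primitive du jerk est l'accélération. En utilisant a(0) = 0, nous obtenons a(t) = 9·sin(t). L'intégrale de l'accélération, avec v(0) = -9, donne la vitesse: v(t) = -9·cos(t). En utilisant v(t) = -9·cos(t) et en substituant t = pi/2, nous trouvons v = 0.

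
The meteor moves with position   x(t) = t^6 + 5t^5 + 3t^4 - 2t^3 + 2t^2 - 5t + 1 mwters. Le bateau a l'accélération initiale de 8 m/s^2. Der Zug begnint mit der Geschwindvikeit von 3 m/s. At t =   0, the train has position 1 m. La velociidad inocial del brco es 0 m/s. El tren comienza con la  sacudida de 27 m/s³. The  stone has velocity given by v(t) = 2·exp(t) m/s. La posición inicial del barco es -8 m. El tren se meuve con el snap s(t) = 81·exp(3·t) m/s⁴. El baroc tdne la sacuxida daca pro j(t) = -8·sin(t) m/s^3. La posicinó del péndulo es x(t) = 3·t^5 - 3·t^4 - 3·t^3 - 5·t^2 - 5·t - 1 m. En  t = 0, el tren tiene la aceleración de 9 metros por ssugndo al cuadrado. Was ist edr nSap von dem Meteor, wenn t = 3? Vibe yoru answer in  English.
To solve this, we need to take 4 derivatives of our position equation x(t) = t^6 + 5·t^5 + 3·t^4 - 2·t^3 + 2·t^2 - 5·t + 1. The derivative of position gives velocity: v(t) = 6·t^5 + 25·t^4 + 12·t^3 - 6·t^2 + 4·t - 5. The derivative of velocity gives acceleration: a(t) = 30·t^4 + 100·t^3 + 36·t^2 - 12·t + 4. The derivative of acceleration gives jerk: j(t) = 120·t^3 + 300·t^2 + 72·t - 12. The derivative of jerk gives snap: s(t) = 360·t^2 + 600·t + 72. From the given snap equation s(t) = 360·t^2 + 600·t + 72, we substitute t = 3 to get s = 5112.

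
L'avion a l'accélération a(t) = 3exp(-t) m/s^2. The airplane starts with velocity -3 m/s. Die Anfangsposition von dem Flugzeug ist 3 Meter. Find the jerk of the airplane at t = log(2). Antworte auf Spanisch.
Debemos derivar nuestra ecuación de la aceleración a(t) = 3·exp(-t) 1 vez. La derivada de la aceleración da la sacudida: j(t) = -3·exp(-t). Usando j(t) = -3·exp(-t) y sustituyendo t = log(2), encontramos j = -3/2.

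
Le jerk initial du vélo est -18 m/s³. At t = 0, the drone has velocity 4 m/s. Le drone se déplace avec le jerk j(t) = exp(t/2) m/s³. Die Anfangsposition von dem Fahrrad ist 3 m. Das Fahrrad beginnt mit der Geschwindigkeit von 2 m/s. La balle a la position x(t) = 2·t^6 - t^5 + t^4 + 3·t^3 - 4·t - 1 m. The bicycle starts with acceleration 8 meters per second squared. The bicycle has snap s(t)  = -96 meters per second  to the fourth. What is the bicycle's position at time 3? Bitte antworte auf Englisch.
To find the answer, we compute 4 integrals of s(t) = -96. Finding the antiderivative of s(t) and using j(0) = -18: j(t) = -96·t - 18. Finding the integral of j(t) and using a(0) = 8: a(t) = -48·t^2 - 18·t + 8. The integral of acceleration is velocity. Using v(0) = 2, we get v(t) = -16·t^3 - 9·t^2 + 8·t + 2. Finding the integral of v(t) and using x(0) = 3: x(t) = -4·t^4 - 3·t^3 + 4·t^2 + 2·t + 3. Using x(t) = -4·t^4 - 3·t^3 + 4·t^2 + 2·t + 3 and substituting t = 3, we find x = -360.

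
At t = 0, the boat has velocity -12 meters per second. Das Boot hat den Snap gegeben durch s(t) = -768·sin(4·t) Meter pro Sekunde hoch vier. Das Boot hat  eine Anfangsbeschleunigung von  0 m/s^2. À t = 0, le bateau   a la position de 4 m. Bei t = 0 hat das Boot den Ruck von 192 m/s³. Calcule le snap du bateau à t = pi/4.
Nous avons le snap s(t) = -768·sin(4·t). En substituant t = pi/4: s(pi/4) = 0.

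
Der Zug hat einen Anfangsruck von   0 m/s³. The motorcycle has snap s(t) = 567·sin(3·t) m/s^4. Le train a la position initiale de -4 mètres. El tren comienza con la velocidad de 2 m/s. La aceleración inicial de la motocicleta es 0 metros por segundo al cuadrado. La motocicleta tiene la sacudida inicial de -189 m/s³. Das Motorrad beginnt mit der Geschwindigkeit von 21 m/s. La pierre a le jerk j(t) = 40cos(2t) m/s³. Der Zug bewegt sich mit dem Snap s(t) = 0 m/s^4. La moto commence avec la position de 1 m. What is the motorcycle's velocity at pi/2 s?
To find the answer, we compute 3 antiderivatives of s(t) = 567·sin(3·t). The antiderivative of snap is jerk. Using j(0) = -189, we get j(t) = -189·cos(3·t). The antiderivative of jerk is acceleration. Using a(0) = 0, we get a(t) = -63·sin(3·t). Integrating acceleration and using the initial condition v(0) = 21, we get v(t) = 21·cos(3·t). From the given velocity equation v(t) = 21·cos(3·t), we substitute t = pi/2 to get v = 0.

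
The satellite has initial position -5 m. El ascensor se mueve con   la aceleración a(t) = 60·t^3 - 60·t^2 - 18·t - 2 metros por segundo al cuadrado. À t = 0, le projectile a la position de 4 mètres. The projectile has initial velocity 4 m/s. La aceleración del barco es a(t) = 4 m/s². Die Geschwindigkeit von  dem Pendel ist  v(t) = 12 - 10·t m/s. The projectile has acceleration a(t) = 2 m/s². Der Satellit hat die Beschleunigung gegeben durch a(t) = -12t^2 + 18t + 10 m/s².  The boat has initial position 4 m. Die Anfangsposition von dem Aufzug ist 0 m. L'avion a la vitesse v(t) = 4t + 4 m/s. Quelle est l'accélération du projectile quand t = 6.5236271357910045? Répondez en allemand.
Mit a(t) = 2 und Einsetzen von t = 6.5236271357910045, finden wir a = 2.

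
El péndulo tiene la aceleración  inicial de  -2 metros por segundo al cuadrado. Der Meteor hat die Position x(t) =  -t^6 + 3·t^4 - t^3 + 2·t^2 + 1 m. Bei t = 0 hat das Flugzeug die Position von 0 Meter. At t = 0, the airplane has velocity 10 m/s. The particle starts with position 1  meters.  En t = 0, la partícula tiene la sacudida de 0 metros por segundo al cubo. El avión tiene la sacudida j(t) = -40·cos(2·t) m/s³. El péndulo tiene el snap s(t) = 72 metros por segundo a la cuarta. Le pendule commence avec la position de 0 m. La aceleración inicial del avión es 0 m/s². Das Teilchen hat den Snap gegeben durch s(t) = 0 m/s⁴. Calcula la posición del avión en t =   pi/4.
Necesitamos integrar nuestra ecuación de la sacudida j(t) = -40·cos(2·t) 3 veces. La integral de la sacudida, con a(0) = 0, da la aceleración: a(t) = -20·sin(2·t). La integral de la aceleración es la velocidad. Usando v(0) = 10, obtenemos v(t) = 10·cos(2·t). La integral de la velocidad es la posición. Usando x(0) = 0, obtenemos x(t) = 5·sin(2·t). De la ecuación de la posición x(t) = 5·sin(2·t), sustituimos t = pi/4 para obtener x = 5.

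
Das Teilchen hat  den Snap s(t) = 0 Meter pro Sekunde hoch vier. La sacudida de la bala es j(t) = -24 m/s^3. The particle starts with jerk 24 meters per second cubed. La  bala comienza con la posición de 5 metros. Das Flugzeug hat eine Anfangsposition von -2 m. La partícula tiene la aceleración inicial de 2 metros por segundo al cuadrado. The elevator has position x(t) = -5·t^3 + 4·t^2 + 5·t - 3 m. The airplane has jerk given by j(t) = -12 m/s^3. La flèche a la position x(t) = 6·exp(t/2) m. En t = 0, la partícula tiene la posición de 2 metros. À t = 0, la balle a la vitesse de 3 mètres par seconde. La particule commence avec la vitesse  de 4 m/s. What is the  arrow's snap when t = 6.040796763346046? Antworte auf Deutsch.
Um dies zu lösen, müssen wir 4 Ableitungen unserer Gleichung für die Position x(t) = 6·exp(t/2) nehmen. Mit d/dt von x(t) finden wir v(t) = 3·exp(t/2). Die Ableitung von der Geschwindigkeit ergibt die Beschleunigung: a(t) = 3·exp(t/2)/2. Die Ableitung von der Beschleunigung ergibt den Ruck: j(t) = 3·exp(t/2)/4. Durch Ableiten von dem Ruck erhalten wir den Snap: s(t) = 3·exp(t/2)/8. Wir haben den Snap s(t) = 3·exp(t/2)/8. Durch Einsetzen von t = 6.040796763346046: s(6.040796763346046) = 7.68729624957674.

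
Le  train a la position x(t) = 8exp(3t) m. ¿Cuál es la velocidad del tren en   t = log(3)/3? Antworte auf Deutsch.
Um dies zu lösen, müssen wir 1 Ableitung unserer Gleichung für die Position x(t) = 8·exp(3·t) nehmen. Mit d/dt von x(t) finden wir v(t) = 24·exp(3·t). Mit v(t) = 24·exp(3·t) und Einsetzen von t = log(3)/3, finden wir v = 72.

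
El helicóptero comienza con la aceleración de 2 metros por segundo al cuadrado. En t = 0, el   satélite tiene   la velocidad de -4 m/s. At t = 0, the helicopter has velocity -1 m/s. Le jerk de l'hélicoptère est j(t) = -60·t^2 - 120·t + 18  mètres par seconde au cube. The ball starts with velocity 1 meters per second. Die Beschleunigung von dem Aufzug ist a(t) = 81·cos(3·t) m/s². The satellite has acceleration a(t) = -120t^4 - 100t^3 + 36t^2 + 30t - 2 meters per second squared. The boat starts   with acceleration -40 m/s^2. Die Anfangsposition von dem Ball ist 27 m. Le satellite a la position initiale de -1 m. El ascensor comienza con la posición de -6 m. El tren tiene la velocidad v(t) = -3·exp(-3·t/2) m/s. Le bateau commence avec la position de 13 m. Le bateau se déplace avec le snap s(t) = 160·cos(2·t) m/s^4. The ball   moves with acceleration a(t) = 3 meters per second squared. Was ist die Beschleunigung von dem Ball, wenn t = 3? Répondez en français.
De l'équation de l'accélération a(t) = 3, nous substituons t = 3 pour obtenir a = 3.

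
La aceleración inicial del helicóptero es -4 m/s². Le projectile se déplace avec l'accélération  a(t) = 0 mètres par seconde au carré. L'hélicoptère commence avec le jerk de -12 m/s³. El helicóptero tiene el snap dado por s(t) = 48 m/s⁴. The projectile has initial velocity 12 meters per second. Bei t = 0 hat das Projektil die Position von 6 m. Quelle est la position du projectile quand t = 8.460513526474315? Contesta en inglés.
Starting from acceleration a(t) = 0, we take 2 integrals. The antiderivative of acceleration, with v(0) = 12, gives velocity: v(t) = 12. Taking ∫v(t)dt and applying x(0) = 6, we find x(t) = 12·t + 6. We have position x(t) = 12·t + 6. Substituting t = 8.460513526474315: x(8.460513526474315) = 107.526162317692.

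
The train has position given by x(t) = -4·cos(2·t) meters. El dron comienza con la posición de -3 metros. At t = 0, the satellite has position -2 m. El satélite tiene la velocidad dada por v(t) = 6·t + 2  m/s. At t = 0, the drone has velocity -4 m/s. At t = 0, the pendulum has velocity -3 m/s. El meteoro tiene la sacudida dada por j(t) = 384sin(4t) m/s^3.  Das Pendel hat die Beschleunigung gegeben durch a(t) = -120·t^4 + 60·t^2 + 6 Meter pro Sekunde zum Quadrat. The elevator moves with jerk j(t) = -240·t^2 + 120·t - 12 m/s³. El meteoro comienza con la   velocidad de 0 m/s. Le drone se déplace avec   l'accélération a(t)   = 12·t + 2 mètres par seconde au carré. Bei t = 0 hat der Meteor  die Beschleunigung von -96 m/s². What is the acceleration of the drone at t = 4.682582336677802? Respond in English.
We have acceleration a(t) = 12·t + 2. Substituting t = 4.682582336677802: a(4.682582336677802) = 58.1909880401336.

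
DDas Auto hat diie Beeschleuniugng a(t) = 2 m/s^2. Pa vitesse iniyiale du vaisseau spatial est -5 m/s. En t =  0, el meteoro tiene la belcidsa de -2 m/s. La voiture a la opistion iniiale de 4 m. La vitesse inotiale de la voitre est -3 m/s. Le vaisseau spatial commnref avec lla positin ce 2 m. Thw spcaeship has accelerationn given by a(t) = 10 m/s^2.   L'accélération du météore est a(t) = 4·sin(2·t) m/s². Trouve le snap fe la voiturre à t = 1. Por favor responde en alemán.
Ausgehend von der Beschleunigung a(t) = 2, nehmen wir 2 Ableitungen. Mit d/dt von a(t) finden wir j(t) = 0. Mit d/dt von j(t) finden wir s(t) = 0. Aus der Gleichung für den Snap s(t) = 0, setzen wir t = 1 ein und erhalten s = 0.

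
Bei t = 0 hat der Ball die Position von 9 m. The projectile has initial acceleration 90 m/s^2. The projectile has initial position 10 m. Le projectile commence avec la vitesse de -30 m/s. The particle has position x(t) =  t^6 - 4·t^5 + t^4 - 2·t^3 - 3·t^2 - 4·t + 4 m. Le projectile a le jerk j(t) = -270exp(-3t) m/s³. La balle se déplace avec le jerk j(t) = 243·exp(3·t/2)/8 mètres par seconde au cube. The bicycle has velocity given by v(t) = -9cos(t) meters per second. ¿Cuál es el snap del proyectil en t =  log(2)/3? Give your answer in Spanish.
Para resolver esto, necesitamos tomar 1 derivada de nuestra ecuación de la sacudida j(t) = -270·exp(-3·t). Derivando la sacudida, obtenemos el snap: s(t) = 810·exp(-3·t). De la ecuación del snap s(t) = 810·exp(-3·t), sustituimos t = log(2)/3 para obtener s = 405.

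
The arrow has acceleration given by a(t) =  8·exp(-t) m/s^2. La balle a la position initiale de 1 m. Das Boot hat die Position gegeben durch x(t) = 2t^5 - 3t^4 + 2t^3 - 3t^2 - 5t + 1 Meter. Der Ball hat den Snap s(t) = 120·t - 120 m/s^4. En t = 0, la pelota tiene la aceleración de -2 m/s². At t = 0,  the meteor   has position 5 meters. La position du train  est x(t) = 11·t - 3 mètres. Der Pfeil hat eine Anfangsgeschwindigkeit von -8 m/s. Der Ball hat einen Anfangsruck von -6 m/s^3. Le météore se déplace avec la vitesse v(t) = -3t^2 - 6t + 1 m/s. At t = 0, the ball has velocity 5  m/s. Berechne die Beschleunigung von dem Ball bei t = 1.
Um dies zu lösen, müssen wir 2 Stammfunktionen unserer Gleichung für den Snap s(t) = 120·t - 120 finden. Mit ∫s(t)dt und Anwendung von j(0) = -6, finden wir j(t) = 60·t^2 - 120·t - 6. Das Integral von dem Ruck, mit a(0) = -2, ergibt die Beschleunigung: a(t) = 20·t^3 - 60·t^2 - 6·t - 2. Wir haben die Beschleunigung a(t) = 20·t^3 - 60·t^2 - 6·t - 2. Durch Einsetzen von t = 1: a(1) = -48.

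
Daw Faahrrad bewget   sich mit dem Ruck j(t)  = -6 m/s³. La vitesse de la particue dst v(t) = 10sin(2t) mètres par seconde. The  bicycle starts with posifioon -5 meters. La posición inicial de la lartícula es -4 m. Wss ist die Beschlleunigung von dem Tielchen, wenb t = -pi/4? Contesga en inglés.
To solve this, we need to take 1 derivative of our velocity equation v(t) = 10·sin(2·t). The derivative of velocity gives acceleration: a(t) = 20·cos(2·t). We have acceleration a(t) = 20·cos(2·t). Substituting t = -pi/4: a(-pi/4) = 0.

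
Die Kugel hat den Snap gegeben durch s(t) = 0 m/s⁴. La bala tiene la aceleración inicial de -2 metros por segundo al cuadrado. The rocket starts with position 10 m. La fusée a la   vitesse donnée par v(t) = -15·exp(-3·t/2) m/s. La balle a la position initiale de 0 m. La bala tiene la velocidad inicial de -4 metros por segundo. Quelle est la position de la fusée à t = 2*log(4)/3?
Nous devons trouver l'intégrale de notre équation de la vitesse v(t) = -15·exp(-3·t/2) 1 fois. L'intégrale de la vitesse est la position. En utilisant x(0) = 10, nous obtenons x(t) = 10·exp(-3·t/2). En utilisant x(t) = 10·exp(-3·t/2) et en substituant t = 2*log(4)/3, nous trouvons x = 5/2.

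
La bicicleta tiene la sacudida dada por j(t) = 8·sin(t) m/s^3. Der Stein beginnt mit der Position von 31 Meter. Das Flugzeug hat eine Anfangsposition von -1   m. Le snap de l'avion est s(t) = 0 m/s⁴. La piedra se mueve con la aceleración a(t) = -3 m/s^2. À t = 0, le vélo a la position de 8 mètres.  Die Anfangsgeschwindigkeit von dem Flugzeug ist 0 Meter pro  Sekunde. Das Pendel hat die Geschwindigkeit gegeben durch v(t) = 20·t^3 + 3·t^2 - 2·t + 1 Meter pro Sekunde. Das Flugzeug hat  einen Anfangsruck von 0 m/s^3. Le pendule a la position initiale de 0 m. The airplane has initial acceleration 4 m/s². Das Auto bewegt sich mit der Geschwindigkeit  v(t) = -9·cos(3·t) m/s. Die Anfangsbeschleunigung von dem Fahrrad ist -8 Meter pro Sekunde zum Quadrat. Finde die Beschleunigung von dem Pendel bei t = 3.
Um dies zu lösen, müssen wir 1 Ableitung unserer Gleichung für die Geschwindigkeit v(t) = 20·t^3 + 3·t^2 - 2·t + 1 nehmen. Mit d/dt von v(t) finden wir a(t) = 60·t^2 + 6·t - 2. Mit a(t) = 60·t^2 + 6·t - 2 und Einsetzen von t = 3, finden wir a = 556.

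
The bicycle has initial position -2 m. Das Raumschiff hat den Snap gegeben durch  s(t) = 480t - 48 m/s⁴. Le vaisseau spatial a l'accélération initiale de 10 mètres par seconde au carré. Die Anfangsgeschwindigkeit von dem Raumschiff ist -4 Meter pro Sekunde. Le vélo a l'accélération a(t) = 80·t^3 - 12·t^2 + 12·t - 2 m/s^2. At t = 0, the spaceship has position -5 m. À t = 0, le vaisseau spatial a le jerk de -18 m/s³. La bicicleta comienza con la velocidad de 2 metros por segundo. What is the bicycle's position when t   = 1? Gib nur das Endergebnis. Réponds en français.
À t = 1, x = 4.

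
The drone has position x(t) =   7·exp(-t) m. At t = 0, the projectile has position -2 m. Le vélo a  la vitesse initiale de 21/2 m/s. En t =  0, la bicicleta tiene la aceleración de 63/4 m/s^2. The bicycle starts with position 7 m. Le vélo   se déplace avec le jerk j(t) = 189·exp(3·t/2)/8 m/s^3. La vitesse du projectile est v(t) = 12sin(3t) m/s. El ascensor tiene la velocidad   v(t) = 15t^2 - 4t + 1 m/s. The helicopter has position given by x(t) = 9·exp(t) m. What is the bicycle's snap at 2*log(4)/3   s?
We must differentiate our jerk equation j(t) = 189·exp(3·t/2)/8 1 time. The derivative of jerk gives snap: s(t) = 567·exp(3·t/2)/16. Using s(t) = 567·exp(3·t/2)/16 and substituting t = 2*log(4)/3, we find s = 567/4.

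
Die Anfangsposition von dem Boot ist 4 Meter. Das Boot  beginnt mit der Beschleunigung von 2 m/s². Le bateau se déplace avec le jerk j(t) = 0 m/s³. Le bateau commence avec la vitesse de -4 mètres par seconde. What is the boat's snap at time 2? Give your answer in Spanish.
Debemos derivar nuestra ecuación de la sacudida j(t) = 0 1 vez. Derivando la sacudida, obtenemos el snap: s(t) = 0. De la ecuación del snap s(t) = 0, sustituimos t = 2 para obtener s = 0.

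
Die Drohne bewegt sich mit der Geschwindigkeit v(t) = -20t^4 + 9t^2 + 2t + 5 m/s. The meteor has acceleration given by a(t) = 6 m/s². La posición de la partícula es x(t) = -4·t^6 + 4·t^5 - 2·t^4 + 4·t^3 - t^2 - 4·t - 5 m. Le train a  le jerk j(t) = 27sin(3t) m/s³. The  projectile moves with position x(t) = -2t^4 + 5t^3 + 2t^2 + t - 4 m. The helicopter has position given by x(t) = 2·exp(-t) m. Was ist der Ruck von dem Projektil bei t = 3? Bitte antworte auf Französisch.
En partant de la position x(t) = -2·t^4 + 5·t^3 + 2·t^2 + t - 4, nous prenons 3 dérivées. En dérivant la position, nous obtenons la vitesse: v(t) = -8·t^3 + 15·t^2 + 4·t + 1. La dérivée de la vitesse donne l'accélération: a(t) = -24·t^2 + 30·t + 4. En prenant d/dt de a(t), nous trouvons j(t) = 30 - 48·t. En utilisant j(t) = 30 - 48·t et en substituant t = 3, nous trouvons j = -114.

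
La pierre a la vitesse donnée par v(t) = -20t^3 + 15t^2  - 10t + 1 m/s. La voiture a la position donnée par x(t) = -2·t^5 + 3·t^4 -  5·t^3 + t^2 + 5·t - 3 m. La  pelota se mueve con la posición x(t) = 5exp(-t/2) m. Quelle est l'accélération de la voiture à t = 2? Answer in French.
En partant de la position x(t) = -2·t^5 + 3·t^4 - 5·t^3 + t^2 + 5·t - 3, nous prenons 2 dérivées. En prenant d/dt de x(t), nous trouvons v(t) = -10·t^4 + 12·t^3 - 15·t^2 + 2·t + 5. En dérivant la vitesse, nous obtenons l'accélération: a(t) = -40·t^3 + 36·t^2 - 30·t + 2. Nous avons l'accélération a(t) = -40·t^3 + 36·t^2 - 30·t + 2. En substituant t = 2: a(2) = -234.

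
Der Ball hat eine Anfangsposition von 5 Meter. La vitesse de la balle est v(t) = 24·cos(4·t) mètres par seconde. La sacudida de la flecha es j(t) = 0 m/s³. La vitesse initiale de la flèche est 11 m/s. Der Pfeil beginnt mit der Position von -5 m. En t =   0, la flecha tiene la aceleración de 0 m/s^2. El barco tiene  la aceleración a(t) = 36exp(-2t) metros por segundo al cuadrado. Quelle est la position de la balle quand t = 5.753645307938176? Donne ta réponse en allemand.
Um dies zu lösen, müssen wir 1 Integral unserer Gleichung für die Geschwindigkeit v(t) = 24·cos(4·t) finden. Durch Integration von der Geschwindigkeit und Verwendung der Anfangsbedingung x(0) = 5, erhalten wir x(t) = 6·sin(4·t) + 5. Mit x(t) = 6·sin(4·t) + 5 und Einsetzen von t = 5.753645307938176, finden wir x = -0.123397202650844.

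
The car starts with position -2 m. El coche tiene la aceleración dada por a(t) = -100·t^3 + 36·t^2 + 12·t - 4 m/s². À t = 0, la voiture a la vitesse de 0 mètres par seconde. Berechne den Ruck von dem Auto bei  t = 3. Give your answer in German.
Wir müssen unsere Gleichung für die Beschleunigung a(t) = -100·t^3 + 36·t^2 + 12·t - 4 1-mal ableiten. Die Ableitung von der Beschleunigung ergibt den Ruck: j(t) = -300·t^2 + 72·t + 12. Mit j(t) = -300·t^2 + 72·t + 12 und Einsetzen von t = 3, finden wir j = -2472.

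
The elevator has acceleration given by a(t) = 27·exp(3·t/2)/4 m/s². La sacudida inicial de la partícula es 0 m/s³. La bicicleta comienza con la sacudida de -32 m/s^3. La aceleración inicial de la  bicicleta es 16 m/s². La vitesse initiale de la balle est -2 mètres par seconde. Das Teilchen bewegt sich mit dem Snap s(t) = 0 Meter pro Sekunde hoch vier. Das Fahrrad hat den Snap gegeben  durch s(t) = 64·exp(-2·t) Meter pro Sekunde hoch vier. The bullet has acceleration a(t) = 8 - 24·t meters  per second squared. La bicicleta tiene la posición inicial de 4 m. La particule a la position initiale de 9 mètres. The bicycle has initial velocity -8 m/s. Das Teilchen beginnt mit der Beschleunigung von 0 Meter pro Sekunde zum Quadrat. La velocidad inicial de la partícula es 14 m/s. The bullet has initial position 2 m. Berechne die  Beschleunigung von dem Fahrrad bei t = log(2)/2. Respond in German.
Ausgehend von dem Snap s(t) = 64·exp(-2·t), nehmen wir 2 Integrale. Durch Integration von dem Snap und Verwendung der Anfangsbedingung j(0) = -32, erhalten wir j(t) = -32·exp(-2·t). Das Integral von dem Ruck ist die Beschleunigung. Mit a(0) = 16 erhalten wir a(t) = 16·exp(-2·t). Wir haben die Beschleunigung a(t) = 16·exp(-2·t). Durch Einsetzen von t = log(2)/2: a(log(2)/2) = 8.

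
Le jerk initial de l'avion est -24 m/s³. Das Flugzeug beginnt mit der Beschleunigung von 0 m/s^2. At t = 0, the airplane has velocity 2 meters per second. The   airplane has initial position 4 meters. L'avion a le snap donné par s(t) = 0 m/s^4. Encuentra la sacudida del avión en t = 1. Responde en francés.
Nous devons trouver la primitive de notre équation du snap s(t) = 0 1 fois. La primitive du snap est le jerk. En utilisant j(0) = -24, nous obtenons j(t) = -24. De l'équation du jerk j(t) = -24, nous substituons t = 1 pour obtenir j = -24.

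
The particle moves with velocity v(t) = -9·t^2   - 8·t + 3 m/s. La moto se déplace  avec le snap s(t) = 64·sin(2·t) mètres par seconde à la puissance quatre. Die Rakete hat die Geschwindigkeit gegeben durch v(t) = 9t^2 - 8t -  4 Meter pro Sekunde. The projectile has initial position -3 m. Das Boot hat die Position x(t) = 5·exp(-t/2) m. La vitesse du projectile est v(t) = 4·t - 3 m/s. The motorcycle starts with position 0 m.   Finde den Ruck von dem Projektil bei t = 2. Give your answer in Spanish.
Para resolver esto, necesitamos tomar 2 derivadas de nuestra ecuación de la velocidad v(t) = 4·t - 3. Tomando d/dt de v(t), encontramos a(t) = 4. Derivando la aceleración, obtenemos la sacudida: j(t) = 0. Tenemos la sacudida j(t) = 0. Sustituyendo t = 2: j(2) = 0.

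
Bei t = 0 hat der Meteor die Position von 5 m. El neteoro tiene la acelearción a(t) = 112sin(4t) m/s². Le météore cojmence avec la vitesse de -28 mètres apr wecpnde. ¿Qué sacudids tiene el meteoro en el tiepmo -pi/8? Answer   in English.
To solve this, we need to take 1 derivative of our acceleration equation a(t) = 112·sin(4·t). Taking d/dt of a(t), we find j(t) = 448·cos(4·t). From the given jerk equation j(t) = 448·cos(4·t), we substitute t = -pi/8 to get j = 0.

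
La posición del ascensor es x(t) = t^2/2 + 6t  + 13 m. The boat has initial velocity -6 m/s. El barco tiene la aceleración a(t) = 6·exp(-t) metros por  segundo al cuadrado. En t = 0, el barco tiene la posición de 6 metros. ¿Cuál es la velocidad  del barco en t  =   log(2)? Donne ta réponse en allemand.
Um dies zu lösen, müssen wir 1 Stammfunktion unserer Gleichung für die Beschleunigung a(t) = 6·exp(-t) finden. Mit ∫a(t)dt und Anwendung von v(0) = -6, finden wir v(t) = -6·exp(-t). Mit v(t) = -6·exp(-t) und Einsetzen von t = log(2), finden wir v = -3.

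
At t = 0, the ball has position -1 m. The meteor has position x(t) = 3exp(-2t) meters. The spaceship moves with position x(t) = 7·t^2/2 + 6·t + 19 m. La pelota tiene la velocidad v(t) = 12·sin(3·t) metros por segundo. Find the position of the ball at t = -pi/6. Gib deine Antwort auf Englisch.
We need to integrate our velocity equation v(t) = 12·sin(3·t) 1 time. Finding the integral of v(t) and using x(0) = -1: x(t) = 3 - 4·cos(3·t). Using x(t) = 3 - 4·cos(3·t) and substituting t = -pi/6, we find x = 3.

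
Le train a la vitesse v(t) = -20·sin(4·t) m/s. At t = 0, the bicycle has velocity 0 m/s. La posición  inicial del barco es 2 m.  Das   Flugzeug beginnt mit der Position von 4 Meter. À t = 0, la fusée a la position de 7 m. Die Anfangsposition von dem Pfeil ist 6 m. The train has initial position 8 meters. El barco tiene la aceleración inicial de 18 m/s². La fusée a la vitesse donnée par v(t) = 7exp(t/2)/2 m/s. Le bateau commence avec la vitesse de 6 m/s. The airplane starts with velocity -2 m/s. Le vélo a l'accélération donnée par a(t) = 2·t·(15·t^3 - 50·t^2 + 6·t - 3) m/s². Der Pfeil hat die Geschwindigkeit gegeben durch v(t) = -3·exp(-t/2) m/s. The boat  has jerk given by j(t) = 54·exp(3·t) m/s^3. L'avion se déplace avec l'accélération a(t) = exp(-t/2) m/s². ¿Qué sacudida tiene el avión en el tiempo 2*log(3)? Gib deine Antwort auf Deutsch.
Um dies zu lösen, müssen wir 1 Ableitung unserer Gleichung für die Beschleunigung a(t) = exp(-t/2) nehmen. Mit d/dt von a(t) finden wir j(t) = -exp(-t/2)/2. Wir haben den Ruck j(t) = -exp(-t/2)/2. Durch Einsetzen von t = 2*log(3): j(2*log(3)) = -1/6.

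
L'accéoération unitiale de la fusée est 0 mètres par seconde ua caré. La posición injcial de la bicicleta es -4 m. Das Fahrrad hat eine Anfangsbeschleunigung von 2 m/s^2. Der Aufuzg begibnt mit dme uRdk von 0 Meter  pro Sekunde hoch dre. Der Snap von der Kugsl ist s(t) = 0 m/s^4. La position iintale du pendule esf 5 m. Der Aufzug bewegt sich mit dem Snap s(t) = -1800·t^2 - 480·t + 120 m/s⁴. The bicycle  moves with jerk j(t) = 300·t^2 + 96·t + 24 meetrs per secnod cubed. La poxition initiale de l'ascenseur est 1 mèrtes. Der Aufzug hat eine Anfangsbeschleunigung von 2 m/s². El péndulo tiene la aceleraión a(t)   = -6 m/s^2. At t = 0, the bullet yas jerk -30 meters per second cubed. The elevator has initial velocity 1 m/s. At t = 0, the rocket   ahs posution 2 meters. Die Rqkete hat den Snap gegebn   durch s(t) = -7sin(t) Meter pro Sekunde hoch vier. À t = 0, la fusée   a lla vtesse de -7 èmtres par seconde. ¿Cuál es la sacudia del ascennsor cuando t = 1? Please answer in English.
Starting from snap s(t) = -1800·t^2 - 480·t + 120, we take 1 antiderivative. The antiderivative of snap is jerk. Using j(0) = 0, we get j(t) = 120·t·(-5·t^2 - 2·t + 1). We have jerk j(t) = 120·t·(-5·t^2 - 2·t + 1). Substituting t = 1: j(1) = -720.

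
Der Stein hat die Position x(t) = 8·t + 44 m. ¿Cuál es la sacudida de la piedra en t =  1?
Debemos derivar nuestra ecuación de la posición x(t) = 8·t + 44 3 veces. Tomando d/dt de x(t), encontramos v(t) = 8. La derivada de la velocidad da la aceleración: a(t) = 0. Tomando d/dt de a(t), encontramos j(t) = 0. Tenemos la sacudida j(t) = 0. Sustituyendo t = 1: j(1) = 0.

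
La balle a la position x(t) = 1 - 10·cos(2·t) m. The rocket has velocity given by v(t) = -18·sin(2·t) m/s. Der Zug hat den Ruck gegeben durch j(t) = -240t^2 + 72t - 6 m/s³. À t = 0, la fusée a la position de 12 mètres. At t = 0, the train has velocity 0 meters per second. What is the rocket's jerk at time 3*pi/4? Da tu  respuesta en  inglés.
Starting from velocity v(t) = -18·sin(2·t), we take 2 derivatives. Differentiating velocity, we get acceleration: a(t) = -36·cos(2·t). Taking d/dt of a(t), we find j(t) = 72·sin(2·t). Using j(t) = 72·sin(2·t) and substituting t = 3*pi/4, we find j = -72.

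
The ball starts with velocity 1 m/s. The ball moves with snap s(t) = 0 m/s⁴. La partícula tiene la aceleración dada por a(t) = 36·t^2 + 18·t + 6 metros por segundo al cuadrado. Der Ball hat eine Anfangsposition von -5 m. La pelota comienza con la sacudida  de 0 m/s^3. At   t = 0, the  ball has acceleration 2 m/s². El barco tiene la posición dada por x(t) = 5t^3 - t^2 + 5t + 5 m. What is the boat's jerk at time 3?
To solve this, we need to take 3 derivatives of our position equation x(t) = 5·t^3 - t^2 + 5·t + 5. Taking d/dt of x(t), we find v(t) = 15·t^2 - 2·t + 5. The derivative of velocity gives acceleration: a(t) = 30·t - 2. Taking d/dt of a(t), we find j(t) = 30. From the given jerk equation j(t) = 30, we substitute t = 3 to get j = 30.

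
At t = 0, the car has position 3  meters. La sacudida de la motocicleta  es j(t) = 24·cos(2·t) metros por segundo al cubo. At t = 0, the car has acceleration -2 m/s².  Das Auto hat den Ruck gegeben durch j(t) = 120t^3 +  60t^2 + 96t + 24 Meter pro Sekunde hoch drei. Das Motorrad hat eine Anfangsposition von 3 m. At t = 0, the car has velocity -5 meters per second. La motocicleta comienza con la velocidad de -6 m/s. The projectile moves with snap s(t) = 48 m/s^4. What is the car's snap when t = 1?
Starting from jerk j(t) = 120·t^3 + 60·t^2 + 96·t + 24, we take 1 derivative. Taking d/dt of j(t), we find s(t) = 360·t^2 + 120·t + 96. We have snap s(t) = 360·t^2 + 120·t + 96. Substituting t = 1: s(1) = 576.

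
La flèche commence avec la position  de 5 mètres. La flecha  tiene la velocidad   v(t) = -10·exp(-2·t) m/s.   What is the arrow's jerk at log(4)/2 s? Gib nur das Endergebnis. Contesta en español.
La sacudida en t = log(4)/2 es j = -10.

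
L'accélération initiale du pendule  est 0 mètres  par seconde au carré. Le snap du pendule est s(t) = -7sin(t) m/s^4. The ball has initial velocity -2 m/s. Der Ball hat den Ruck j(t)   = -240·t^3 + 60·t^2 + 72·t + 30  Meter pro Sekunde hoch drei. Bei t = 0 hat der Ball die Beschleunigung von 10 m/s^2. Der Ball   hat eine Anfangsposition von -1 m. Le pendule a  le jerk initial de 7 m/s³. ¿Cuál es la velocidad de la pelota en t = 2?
Debemos encontrar la antiderivada de nuestra ecuación de la sacudida j(t) = -240·t^3 + 60·t^2 + 72·t + 30 2 veces. La integral de la sacudida es la aceleración. Usando a(0) = 10, obtenemos a(t) = -60·t^4 + 20·t^3 + 36·t^2 + 30·t + 10. Tomando ∫a(t)dt y aplicando v(0) = -2, encontramos v(t) = -12·t^5 + 5·t^4 + 12·t^3 + 15·t^2 + 10·t - 2. Tenemos la velocidad v(t) = -12·t^5 + 5·t^4 + 12·t^3 + 15·t^2 + 10·t - 2. Sustituyendo t = 2: v(2) = -130.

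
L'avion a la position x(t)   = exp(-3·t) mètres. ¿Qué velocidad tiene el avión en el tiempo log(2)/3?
Para resolver esto, necesitamos tomar 1 derivada de nuestra ecuación de la posición x(t) = exp(-3·t). Derivando la posición, obtenemos la velocidad: v(t) = -3·exp(-3·t). Tenemos la velocidad v(t) = -3·exp(-3·t). Sustituyendo t = log(2)/3: v(log(2)/3) = -3/2.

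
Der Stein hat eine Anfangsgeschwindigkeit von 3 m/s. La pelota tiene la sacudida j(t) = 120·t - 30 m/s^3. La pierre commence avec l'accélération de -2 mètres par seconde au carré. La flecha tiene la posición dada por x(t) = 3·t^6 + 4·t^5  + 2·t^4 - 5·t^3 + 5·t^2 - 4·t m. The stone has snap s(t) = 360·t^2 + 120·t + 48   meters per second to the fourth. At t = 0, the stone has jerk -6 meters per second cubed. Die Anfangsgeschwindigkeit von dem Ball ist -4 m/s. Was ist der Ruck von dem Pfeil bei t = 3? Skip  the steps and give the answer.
Bei t = 3, j = 11994.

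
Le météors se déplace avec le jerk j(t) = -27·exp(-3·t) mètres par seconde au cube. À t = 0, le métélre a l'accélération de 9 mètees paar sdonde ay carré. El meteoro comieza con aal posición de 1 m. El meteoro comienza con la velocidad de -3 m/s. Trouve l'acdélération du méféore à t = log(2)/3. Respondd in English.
Starting from jerk j(t) = -27·exp(-3·t), we take 1 integral. Taking ∫j(t)dt and applying a(0) = 9, we find a(t) = 9·exp(-3·t). From the given acceleration equation a(t) = 9·exp(-3·t), we substitute t = log(2)/3 to get a = 9/2.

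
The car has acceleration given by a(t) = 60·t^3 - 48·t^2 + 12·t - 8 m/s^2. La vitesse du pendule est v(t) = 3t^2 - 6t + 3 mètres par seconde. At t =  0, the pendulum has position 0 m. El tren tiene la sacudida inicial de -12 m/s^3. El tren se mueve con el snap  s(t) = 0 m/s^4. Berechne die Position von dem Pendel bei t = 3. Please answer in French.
Pour résoudre ceci, nous devons prendre 1 primitive de notre équation de la vitesse v(t) = 3·t^2 - 6·t + 3. En intégrant la vitesse et en utilisant la condition initiale x(0) = 0, nous obtenons x(t) = t^3 - 3·t^2 + 3·t. En utilisant x(t) = t^3 - 3·t^2 + 3·t et en substituant t = 3, nous trouvons x = 9.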